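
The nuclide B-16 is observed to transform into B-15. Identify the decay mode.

ΔA = 15 − 16 = -1; ΔZ = 5 − 5 = +0.
A drops by 1 with Z unchanged — a neutron was emitted.

neutron emission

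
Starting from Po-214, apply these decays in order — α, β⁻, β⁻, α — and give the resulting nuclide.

Pb-206

Start: (A, Z) = (214, 84).
After α: (210, 82).
After β⁻: (210, 83).
After β⁻: (210, 84).
After α: (206, 82).
Z = 82 is lead.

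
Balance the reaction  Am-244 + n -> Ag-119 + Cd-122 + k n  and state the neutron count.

Conserve mass number: 245 = 119 + 122 + k, so k = 245 − 241 = 4.
Check atomic number: 95 = 47 + 48 + 0 = 95. ✓

4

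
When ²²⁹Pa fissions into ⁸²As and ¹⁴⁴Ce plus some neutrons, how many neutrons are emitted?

3

Conserve mass number: 229 = 82 + 144 + k, so k = 229 − 226 = 3.
Check atomic number: 91 = 33 + 58 + 0 = 91. ✓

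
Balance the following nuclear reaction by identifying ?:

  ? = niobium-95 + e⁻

Conserve mass number: A = 95 + 0, so A = 95.
Conserve atomic number: Z = 41 − 1, so Z = 40.
Z = 40 is zirconium, so the species is zirconium-95.

Zr-95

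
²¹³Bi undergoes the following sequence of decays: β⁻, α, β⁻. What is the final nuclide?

Bi-209

Start: (A, Z) = (213, 83).
After β⁻: (213, 84).
After α: (209, 82).
After β⁻: (209, 83).
Z = 83 is bismuth.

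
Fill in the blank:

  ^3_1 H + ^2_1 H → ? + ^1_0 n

He-4

Conserve mass number: 3 + 2 = A + 1, so A = 4.
Conserve atomic number: 1 + 1 = Z + 0, so Z = 2.
A = 4 and Z = 2 is ^4_2 He — an alpha particle.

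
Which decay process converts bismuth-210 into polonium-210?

beta-minus decay

ΔA = 210 − 210 = 0; ΔZ = 84 − 83 = +1.
A is unchanged and Z rises by 1 — a neutron has become a proton (β⁻ decay).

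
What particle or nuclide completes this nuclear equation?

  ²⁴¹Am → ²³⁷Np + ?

alpha particle

Conserve mass number: 241 = 237 + A, so A = 4.
Conserve atomic number: 95 = 93 + Z, so Z = 2.
A = 4 and Z = 2 is ⁴He — an alpha particle.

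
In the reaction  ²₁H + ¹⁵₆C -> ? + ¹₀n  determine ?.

N-16

Conserve mass number: 2 + 15 = A + 1, so A = 16.
Conserve atomic number: 1 + 6 = Z + 0, so Z = 7.
Z = 7 is nitrogen, so the species is ¹⁶₇N.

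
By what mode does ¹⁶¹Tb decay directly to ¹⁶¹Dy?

ΔA = 161 − 161 = 0; ΔZ = 66 − 65 = +1.
A is unchanged and Z rises by 1 — a neutron has become a proton (β⁻ decay).

beta-minus decay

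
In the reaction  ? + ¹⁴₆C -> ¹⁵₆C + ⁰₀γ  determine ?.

neutron

Conserve mass number: A + 14 = 15 + 0, so A = 1.
Conserve atomic number: Z + 6 = 6 + 0, so Z = 0.
A = 1 and Z = 0 is ¹₀n — a neutron.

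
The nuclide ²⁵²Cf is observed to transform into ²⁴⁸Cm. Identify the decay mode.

alpha decay

ΔA = 248 − 252 = -4; ΔZ = 96 − 98 = -2.
A drops by 4 and Z drops by 2 — the signature of alpha emission.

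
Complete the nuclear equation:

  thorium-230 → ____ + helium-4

Conserve mass number: 230 = A + 4, so A = 226.
Conserve atomic number: 90 = Z + 2, so Z = 88.
Z = 88 is radium, so the species is radium-226.

Ra-226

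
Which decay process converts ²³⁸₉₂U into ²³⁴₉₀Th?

ΔA = 234 − 238 = -4; ΔZ = 90 − 92 = -2.
A drops by 4 and Z drops by 2 — the signature of alpha emission.

alpha decay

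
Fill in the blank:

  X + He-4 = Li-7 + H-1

alpha particle

Conserve mass number: A + 4 = 7 + 1, so A = 4.
Conserve atomic number: Z + 2 = 3 + 1, so Z = 2.
A = 4 and Z = 2 is He-4 — an alpha particle.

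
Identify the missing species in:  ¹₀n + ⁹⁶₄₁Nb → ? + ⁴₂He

Conserve mass number: 1 + 96 = A + 4, so A = 93.
Conserve atomic number: 0 + 41 = Z + 2, so Z = 39.
Z = 39 is yttrium, so the species is ⁹³₃₉Y.

Y-93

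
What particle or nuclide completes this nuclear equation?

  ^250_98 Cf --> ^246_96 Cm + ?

Conserve mass number: 250 = 246 + A, so A = 4.
Conserve atomic number: 98 = 96 + Z, so Z = 2.
A = 4 and Z = 2 is ^4_2 He — an alpha particle.

alpha particle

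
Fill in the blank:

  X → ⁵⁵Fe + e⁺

Co-55

Conserve mass number: A = 55 + 0, so A = 55.
Conserve atomic number: Z = 26 + 1, so Z = 27.
Z = 27 is cobalt, so the species is ⁵⁵Co.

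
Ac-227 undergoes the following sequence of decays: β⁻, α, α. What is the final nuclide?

Start: (A, Z) = (227, 89).
After β⁻: (227, 90).
After α: (223, 88).
After α: (219, 86).
Z = 86 is radon.

Rn-219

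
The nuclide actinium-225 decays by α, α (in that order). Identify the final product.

At-217

Start: (A, Z) = (225, 89).
After α: (221, 87).
After α: (217, 85).
Z = 85 is astatine.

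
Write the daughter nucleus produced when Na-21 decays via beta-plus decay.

Beta-plus decay: mass number changes by +0, atomic number by -1.
A: 21 = 21; Z: 11 − 1 = 10.
Z = 10 is neon, so the daughter is Ne-21.

Ne-21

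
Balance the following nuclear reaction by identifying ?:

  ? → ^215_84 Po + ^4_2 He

Rn-219

Conserve mass number: A = 215 + 4, so A = 219.
Conserve atomic number: Z = 84 + 2, so Z = 86.
Z = 86 is radon, so the species is ^219_86 Rn.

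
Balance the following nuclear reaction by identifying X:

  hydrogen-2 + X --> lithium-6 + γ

alpha particle

Conserve mass number: 2 + A = 6 + 0, so A = 4.
Conserve atomic number: 1 + Z = 3 + 0, so Z = 2.
A = 4 and Z = 2 is helium-4 — an alpha particle.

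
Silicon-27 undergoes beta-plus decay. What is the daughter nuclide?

Beta-plus decay: mass number changes by +0, atomic number by -1.
A: 27 = 27; Z: 14 − 1 = 13.
Z = 13 is aluminium, so the daughter is aluminium-27.

Al-27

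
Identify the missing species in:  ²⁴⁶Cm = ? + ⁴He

Conserve mass number: 246 = A + 4, so A = 242.
Conserve atomic number: 96 = Z + 2, so Z = 94.
Z = 94 is plutonium, so the species is ²⁴²Pu.

Pu-242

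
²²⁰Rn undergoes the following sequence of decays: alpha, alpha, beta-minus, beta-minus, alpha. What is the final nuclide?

Pb-208

Start: (A, Z) = (220, 86).
After α: (216, 84).
After α: (212, 82).
After β⁻: (212, 83).
After β⁻: (212, 84).
After α: (208, 82).
Z = 82 is lead.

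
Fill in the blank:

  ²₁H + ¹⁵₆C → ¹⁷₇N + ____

gamma ray

Conserve mass number: 2 + 15 = 17 + A, so A = 0.
Conserve atomic number: 1 + 6 = 7 + Z, so Z = 0.
A = 0 and Z = 0 is ⁰₀γ — a gamma ray.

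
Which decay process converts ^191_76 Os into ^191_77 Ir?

ΔA = 191 − 191 = 0; ΔZ = 77 − 76 = +1.
A is unchanged and Z rises by 1 — a neutron has become a proton (β⁻ decay).

beta-minus decay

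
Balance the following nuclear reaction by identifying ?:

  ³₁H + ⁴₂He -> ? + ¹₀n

Li-6

Conserve mass number: 3 + 4 = A + 1, so A = 6.
Conserve atomic number: 1 + 2 = Z + 0, so Z = 3.
Z = 3 is lithium, so the species is ⁶₃Li.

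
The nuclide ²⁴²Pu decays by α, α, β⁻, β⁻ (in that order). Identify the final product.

Start: (A, Z) = (242, 94).
After α: (238, 92).
After α: (234, 90).
After β⁻: (234, 91).
After β⁻: (234, 92).
Z = 92 is uranium.

U-234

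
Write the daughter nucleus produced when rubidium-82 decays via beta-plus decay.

Kr-82

Beta-plus decay: mass number changes by +0, atomic number by -1.
A: 82 = 82; Z: 37 − 1 = 36.
Z = 36 is krypton, so the daughter is krypton-82.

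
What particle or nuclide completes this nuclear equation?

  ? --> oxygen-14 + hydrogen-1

Conserve mass number: A = 14 + 1, so A = 15.
Conserve atomic number: Z = 8 + 1, so Z = 9.
Z = 9 is fluorine, so the species is fluorine-15.

F-15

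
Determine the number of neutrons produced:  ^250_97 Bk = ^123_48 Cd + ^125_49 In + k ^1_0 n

2

Conserve mass number: 250 = 123 + 125 + k, so k = 250 − 248 = 2.
Check atomic number: 97 = 48 + 49 + 0 = 97. ✓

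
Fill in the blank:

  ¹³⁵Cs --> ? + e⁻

Conserve mass number: 135 = A + 0, so A = 135.
Conserve atomic number: 55 = Z − 1, so Z = 56.
Z = 56 is barium, so the species is ¹³⁵Ba.

Ba-135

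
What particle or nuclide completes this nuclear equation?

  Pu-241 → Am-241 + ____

beta-minus particle

Conserve mass number: 241 = 241 + A, so A = 0.
Conserve atomic number: 94 = 95 + Z, so Z = -1.
A = 0 and Z = -1 is e⁻ — a beta-minus particle.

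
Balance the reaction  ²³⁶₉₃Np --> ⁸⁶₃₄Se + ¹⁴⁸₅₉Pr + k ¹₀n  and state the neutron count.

Conserve mass number: 236 = 86 + 148 + k, so k = 236 − 234 = 2.
Check atomic number: 93 = 34 + 59 + 0 = 93. ✓

2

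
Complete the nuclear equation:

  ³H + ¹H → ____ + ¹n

Conserve mass number: 3 + 1 = A + 1, so A = 3.
Conserve atomic number: 1 + 1 = Z + 0, so Z = 2.
Z = 2 is helium, so the species is ³He.

He-3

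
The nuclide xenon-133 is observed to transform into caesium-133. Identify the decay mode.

beta-minus decay

ΔA = 133 − 133 = 0; ΔZ = 55 − 54 = +1.
A is unchanged and Z rises by 1 — a neutron has become a proton (β⁻ decay).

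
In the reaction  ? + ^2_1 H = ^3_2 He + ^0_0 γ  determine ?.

Conserve mass number: A + 2 = 3 + 0, so A = 1.
Conserve atomic number: Z + 1 = 2 + 0, so Z = 1.
A = 1 and Z = 1 is ^1_1 H — a proton.

proton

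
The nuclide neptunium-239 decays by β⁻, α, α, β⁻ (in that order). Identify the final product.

Start: (A, Z) = (239, 93).
After β⁻: (239, 94).
After α: (235, 92).
After α: (231, 90).
After β⁻: (231, 91).
Z = 91 is protactinium.

Pa-231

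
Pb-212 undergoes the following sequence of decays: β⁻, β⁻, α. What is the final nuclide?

Pb-208

Start: (A, Z) = (212, 82).
After β⁻: (212, 83).
After β⁻: (212, 84).
After α: (208, 82).
Z = 82 is lead.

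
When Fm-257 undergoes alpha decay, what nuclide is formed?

Cf-253

Alpha decay: mass number changes by -4, atomic number by -2.
A: 257 − 4 = 253; Z: 100 − 2 = 98.
Z = 98 is californium, so the daughter is Cf-253.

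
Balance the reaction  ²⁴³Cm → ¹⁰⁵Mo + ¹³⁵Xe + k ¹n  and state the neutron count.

Conserve mass number: 243 = 105 + 135 + k, so k = 243 − 240 = 3.
Check atomic number: 96 = 42 + 54 + 0 = 96. ✓

3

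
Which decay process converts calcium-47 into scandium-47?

ΔA = 47 − 47 = 0; ΔZ = 21 − 20 = +1.
A is unchanged and Z rises by 1 — a neutron has become a proton (β⁻ decay).

beta-minus decay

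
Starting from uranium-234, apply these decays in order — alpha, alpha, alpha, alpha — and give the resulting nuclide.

Po-218

Start: (A, Z) = (234, 92).
After α: (230, 90).
After α: (226, 88).
After α: (222, 86).
After α: (218, 84).
Z = 84 is polonium.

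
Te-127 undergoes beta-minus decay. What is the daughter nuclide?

Beta-minus decay: mass number changes by +0, atomic number by +1.
A: 127 = 127; Z: 52 + 1 = 53.
Z = 53 is iodine, so the daughter is I-127.

I-127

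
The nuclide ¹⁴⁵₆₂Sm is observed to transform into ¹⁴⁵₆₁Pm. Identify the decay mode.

ΔA = 145 − 145 = 0; ΔZ = 61 − 62 = -1.
A is unchanged and Z drops by 1 — a proton has become a neutron (β⁺ emission or electron capture).

beta-plus decay or electron capture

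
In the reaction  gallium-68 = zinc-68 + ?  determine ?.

positron

Conserve mass number: 68 = 68 + A, so A = 0.
Conserve atomic number: 31 = 30 + Z, so Z = 1.
A = 0 and Z = 1 is e⁺ — a positron.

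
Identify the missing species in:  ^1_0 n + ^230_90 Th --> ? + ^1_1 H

Conserve mass number: 1 + 230 = A + 1, so A = 230.
Conserve atomic number: 0 + 90 = Z + 1, so Z = 89.
Z = 89 is actinium, so the species is ^230_89 Ac.

Ac-230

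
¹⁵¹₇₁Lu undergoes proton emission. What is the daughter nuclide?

Proton emission: mass number changes by -1, atomic number by -1.
A: 151 − 1 = 150; Z: 71 − 1 = 70.
Z = 70 is ytterbium, so the daughter is ¹⁵⁰₇₀Yb.

Yb-150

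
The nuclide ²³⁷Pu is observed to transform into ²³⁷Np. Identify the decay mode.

ΔA = 237 − 237 = 0; ΔZ = 93 − 94 = -1.
A is unchanged and Z drops by 1 — a proton has become a neutron (β⁺ emission or electron capture).

beta-plus decay or electron capture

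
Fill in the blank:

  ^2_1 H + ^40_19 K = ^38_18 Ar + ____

Conserve mass number: 2 + 40 = 38 + A, so A = 4.
Conserve atomic number: 1 + 19 = 18 + Z, so Z = 2.
A = 4 and Z = 2 is ^4_2 He — an alpha particle.

alpha particle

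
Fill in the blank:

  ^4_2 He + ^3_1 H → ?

Li-7

Conserve mass number: 4 + 3 = A, so A = 7.
Conserve atomic number: 2 + 1 = Z, so Z = 3.
Z = 3 is lithium, so the species is ^7_3 Li.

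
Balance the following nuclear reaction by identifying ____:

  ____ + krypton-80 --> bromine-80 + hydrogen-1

neutron

Conserve mass number: A + 80 = 80 + 1, so A = 1.
Conserve atomic number: Z + 36 = 35 + 1, so Z = 0.
A = 1 and Z = 0 is neutron — a neutron.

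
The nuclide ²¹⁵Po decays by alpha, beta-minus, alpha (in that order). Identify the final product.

Tl-207

Start: (A, Z) = (215, 84).
After α: (211, 82).
After β⁻: (211, 83).
After α: (207, 81).
Z = 81 is thallium.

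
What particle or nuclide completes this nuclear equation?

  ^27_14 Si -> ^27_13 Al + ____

positron

Conserve mass number: 27 = 27 + A, so A = 0.
Conserve atomic number: 14 = 13 + Z, so Z = 1.
A = 0 and Z = 1 is ^0_1 e — a positron.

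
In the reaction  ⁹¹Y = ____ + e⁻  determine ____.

Zr-91

Conserve mass number: 91 = A + 0, so A = 91.
Conserve atomic number: 39 = Z − 1, so Z = 40.
Z = 40 is zirconium, so the species is ⁹¹Zr.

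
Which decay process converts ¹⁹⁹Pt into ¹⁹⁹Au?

ΔA = 199 − 199 = 0; ΔZ = 79 − 78 = +1.
A is unchanged and Z rises by 1 — a neutron has become a proton (β⁻ decay).

beta-minus decay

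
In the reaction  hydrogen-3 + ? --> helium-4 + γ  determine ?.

proton

Conserve mass number: 3 + A = 4 + 0, so A = 1.
Conserve atomic number: 1 + Z = 2 + 0, so Z = 1.
A = 1 and Z = 1 is hydrogen-1 — a proton.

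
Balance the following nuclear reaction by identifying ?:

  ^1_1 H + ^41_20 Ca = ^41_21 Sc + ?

Conserve mass number: 1 + 41 = 41 + A, so A = 1.
Conserve atomic number: 1 + 20 = 21 + Z, so Z = 0.
A = 1 and Z = 0 is ^1_0 n — a neutron.

neutron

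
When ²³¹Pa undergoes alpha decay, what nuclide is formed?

Alpha decay: mass number changes by -4, atomic number by -2.
A: 231 − 4 = 227; Z: 91 − 2 = 89.
Z = 89 is actinium, so the daughter is ²²⁷Ac.

Ac-227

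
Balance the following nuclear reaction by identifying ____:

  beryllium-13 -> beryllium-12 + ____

Conserve mass number: 13 = 12 + A, so A = 1.
Conserve atomic number: 4 = 4 + Z, so Z = 0.
A = 1 and Z = 0 is neutron — a neutron.

neutron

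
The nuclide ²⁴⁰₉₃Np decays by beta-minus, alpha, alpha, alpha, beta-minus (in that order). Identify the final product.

Start: (A, Z) = (240, 93).
After β⁻: (240, 94).
After α: (236, 92).
After α: (232, 90).
After α: (228, 88).
After β⁻: (228, 89).
Z = 89 is actinium.

Ac-228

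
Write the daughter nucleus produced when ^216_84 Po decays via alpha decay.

Pb-212

Alpha decay: mass number changes by -4, atomic number by -2.
A: 216 − 4 = 212; Z: 84 − 2 = 82.
Z = 82 is lead, so the daughter is ^212_82 Pb.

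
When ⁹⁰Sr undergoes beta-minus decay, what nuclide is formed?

Beta-minus decay: mass number changes by +0, atomic number by +1.
A: 90 = 90; Z: 38 + 1 = 39.
Z = 39 is yttrium, so the daughter is ⁹⁰Y.

Y-90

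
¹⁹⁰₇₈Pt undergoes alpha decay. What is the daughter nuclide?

Os-186

Alpha decay: mass number changes by -4, atomic number by -2.
A: 190 − 4 = 186; Z: 78 − 2 = 76.
Z = 76 is osmium, so the daughter is ¹⁸⁶₇₆Os.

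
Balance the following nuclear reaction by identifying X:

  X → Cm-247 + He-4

Cf-251

Conserve mass number: A = 247 + 4, so A = 251.
Conserve atomic number: Z = 96 + 2, so Z = 98.
Z = 98 is californium, so the species is Cf-251.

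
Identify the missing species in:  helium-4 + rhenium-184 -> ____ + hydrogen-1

Os-187

Conserve mass number: 4 + 184 = A + 1, so A = 187.
Conserve atomic number: 2 + 75 = Z + 1, so Z = 76.
Z = 76 is osmium, so the species is osmium-187.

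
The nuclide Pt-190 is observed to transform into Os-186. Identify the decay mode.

ΔA = 186 − 190 = -4; ΔZ = 76 − 78 = -2.
A drops by 4 and Z drops by 2 — the signature of alpha emission.

alpha decay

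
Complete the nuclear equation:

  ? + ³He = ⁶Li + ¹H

Conserve mass number: A + 3 = 6 + 1, so A = 4.
Conserve atomic number: Z + 2 = 3 + 1, so Z = 2.
A = 4 and Z = 2 is ⁴He — an alpha particle.

alpha particle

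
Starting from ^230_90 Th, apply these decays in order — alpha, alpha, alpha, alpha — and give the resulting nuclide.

Pb-214

Start: (A, Z) = (230, 90).
After α: (226, 88).
After α: (222, 86).
After α: (218, 84).
After α: (214, 82).
Z = 82 is lead.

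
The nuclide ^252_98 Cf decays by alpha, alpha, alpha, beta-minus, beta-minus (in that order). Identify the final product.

Pu-240

Start: (A, Z) = (252, 98).
After α: (248, 96).
After α: (244, 94).
After α: (240, 92).
After β⁻: (240, 93).
After β⁻: (240, 94).
Z = 94 is plutonium.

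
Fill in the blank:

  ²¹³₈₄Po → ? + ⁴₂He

Conserve mass number: 213 = A + 4, so A = 209.
Conserve atomic number: 84 = Z + 2, so Z = 82.
Z = 82 is lead, so the species is ²⁰⁹₈₂Pb.

Pb-209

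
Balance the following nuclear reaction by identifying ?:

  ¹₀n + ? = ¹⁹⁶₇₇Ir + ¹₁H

Pt-196

Conserve mass number: 1 + A = 196 + 1, so A = 196.
Conserve atomic number: 0 + Z = 77 + 1, so Z = 78.
Z = 78 is platinum, so the species is ¹⁹⁶₇₈Pt.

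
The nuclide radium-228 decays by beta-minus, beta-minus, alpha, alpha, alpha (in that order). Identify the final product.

Po-216

Start: (A, Z) = (228, 88).
After β⁻: (228, 89).
After β⁻: (228, 90).
After α: (224, 88).
After α: (220, 86).
After α: (216, 84).
Z = 84 is polonium.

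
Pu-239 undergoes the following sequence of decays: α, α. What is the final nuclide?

Th-231

Start: (A, Z) = (239, 94).
After α: (235, 92).
After α: (231, 90).
Z = 90 is thorium.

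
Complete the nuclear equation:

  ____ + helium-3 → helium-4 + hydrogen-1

deuteron

Conserve mass number: A + 3 = 4 + 1, so A = 2.
Conserve atomic number: Z + 2 = 2 + 1, so Z = 1.
A = 2 and Z = 1 is hydrogen-2 — a deuteron.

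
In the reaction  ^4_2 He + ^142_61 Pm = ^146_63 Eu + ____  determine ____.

gamma ray

Conserve mass number: 4 + 142 = 146 + A, so A = 0.
Conserve atomic number: 2 + 61 = 63 + Z, so Z = 0.
A = 0 and Z = 0 is ^0_0 γ — a gamma ray.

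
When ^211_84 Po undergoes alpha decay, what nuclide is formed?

Alpha decay: mass number changes by -4, atomic number by -2.
A: 211 − 4 = 207; Z: 84 − 2 = 82.
Z = 82 is lead, so the daughter is ^207_82 Pb.

Pb-207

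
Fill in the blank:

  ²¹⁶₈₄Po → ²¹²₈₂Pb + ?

alpha particle

Conserve mass number: 216 = 212 + A, so A = 4.
Conserve atomic number: 84 = 82 + Z, so Z = 2.
A = 4 and Z = 2 is ⁴₂He — an alpha particle.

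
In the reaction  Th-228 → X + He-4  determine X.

Conserve mass number: 228 = A + 4, so A = 224.
Conserve atomic number: 90 = Z + 2, so Z = 88.
Z = 88 is radium, so the species is Ra-224.

Ra-224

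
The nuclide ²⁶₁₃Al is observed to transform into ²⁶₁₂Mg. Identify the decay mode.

beta-plus decay or electron capture

ΔA = 26 − 26 = 0; ΔZ = 12 − 13 = -1.
A is unchanged and Z drops by 1 — a proton has become a neutron (β⁺ emission or electron capture).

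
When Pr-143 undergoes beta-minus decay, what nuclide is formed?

Nd-143

Beta-minus decay: mass number changes by +0, atomic number by +1.
A: 143 = 143; Z: 59 + 1 = 60.
Z = 60 is neodymium, so the daughter is Nd-143.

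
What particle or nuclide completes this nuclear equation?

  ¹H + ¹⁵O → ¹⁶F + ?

gamma ray

Conserve mass number: 1 + 15 = 16 + A, so A = 0.
Conserve atomic number: 1 + 8 = 9 + Z, so Z = 0.
A = 0 and Z = 0 is γ — a gamma ray.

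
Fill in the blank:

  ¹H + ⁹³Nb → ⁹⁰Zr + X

Conserve mass number: 1 + 93 = 90 + A, so A = 4.
Conserve atomic number: 1 + 41 = 40 + Z, so Z = 2.
A = 4 and Z = 2 is ⁴He — an alpha particle.

alpha particle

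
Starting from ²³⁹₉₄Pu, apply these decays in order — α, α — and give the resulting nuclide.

Start: (A, Z) = (239, 94).
After α: (235, 92).
After α: (231, 90).
Z = 90 is thorium.

Th-231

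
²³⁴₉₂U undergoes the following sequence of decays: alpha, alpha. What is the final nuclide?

Start: (A, Z) = (234, 92).
After α: (230, 90).
After α: (226, 88).
Z = 88 is radium.

Ra-226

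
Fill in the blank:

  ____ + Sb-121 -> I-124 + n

Conserve mass number: A + 121 = 124 + 1, so A = 4.
Conserve atomic number: Z + 51 = 53 + 0, so Z = 2.
A = 4 and Z = 2 is He-4 — an alpha particle.

alpha particle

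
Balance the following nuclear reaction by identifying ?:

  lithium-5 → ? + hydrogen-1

Conserve mass number: 5 = A + 1, so A = 4.
Conserve atomic number: 3 = Z + 1, so Z = 2.
A = 4 and Z = 2 is helium-4 — an alpha particle.

He-4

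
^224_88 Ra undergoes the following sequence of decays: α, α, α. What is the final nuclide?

Start: (A, Z) = (224, 88).
After α: (220, 86).
After α: (216, 84).
After α: (212, 82).
Z = 82 is lead.

Pb-212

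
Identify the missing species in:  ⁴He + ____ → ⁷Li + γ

triton

Conserve mass number: 4 + A = 7 + 0, so A = 3.
Conserve atomic number: 2 + Z = 3 + 0, so Z = 1.
A = 3 and Z = 1 is ³H — a triton.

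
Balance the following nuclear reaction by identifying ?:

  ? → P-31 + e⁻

Conserve mass number: A = 31 + 0, so A = 31.
Conserve atomic number: Z = 15 − 1, so Z = 14.
Z = 14 is silicon, so the species is Si-31.

Si-31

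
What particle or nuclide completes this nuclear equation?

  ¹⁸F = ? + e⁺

Conserve mass number: 18 = A + 0, so A = 18.
Conserve atomic number: 9 = Z + 1, so Z = 8.
Z = 8 is oxygen, so the species is ¹⁸O.

O-18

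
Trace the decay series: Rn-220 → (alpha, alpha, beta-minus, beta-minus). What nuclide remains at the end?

Start: (A, Z) = (220, 86).
After α: (216, 84).
After α: (212, 82).
After β⁻: (212, 83).
After β⁻: (212, 84).
Z = 84 is polonium.

Po-212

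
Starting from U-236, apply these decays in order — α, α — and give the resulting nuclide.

Ra-228

Start: (A, Z) = (236, 92).
After α: (232, 90).
After α: (228, 88).
Z = 88 is radium.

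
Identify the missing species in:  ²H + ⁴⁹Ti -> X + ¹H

Conserve mass number: 2 + 49 = A + 1, so A = 50.
Conserve atomic number: 1 + 22 = Z + 1, so Z = 22.
Z = 22 is titanium, so the species is ⁵⁰Ti.

Ti-50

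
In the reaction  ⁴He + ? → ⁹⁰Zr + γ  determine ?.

Sr-86

Conserve mass number: 4 + A = 90 + 0, so A = 86.
Conserve atomic number: 2 + Z = 40 + 0, so Z = 38.
Z = 38 is strontium, so the species is ⁸⁶Sr.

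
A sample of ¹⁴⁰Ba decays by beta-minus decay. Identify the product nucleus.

La-140

Beta-minus decay: mass number changes by +0, atomic number by +1.
A: 140 = 140; Z: 56 + 1 = 57.
Z = 57 is lanthanum, so the daughter is ¹⁴⁰La.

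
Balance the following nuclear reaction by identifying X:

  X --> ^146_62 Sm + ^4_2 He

Gd-150

Conserve mass number: A = 146 + 4, so A = 150.
Conserve atomic number: Z = 62 + 2, so Z = 64.
Z = 64 is gadolinium, so the species is ^150_64 Gd.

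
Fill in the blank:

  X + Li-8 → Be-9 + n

deuteron

Conserve mass number: A + 8 = 9 + 1, so A = 2.
Conserve atomic number: Z + 3 = 4 + 0, so Z = 1.
A = 2 and Z = 1 is H-2 — a deuteron.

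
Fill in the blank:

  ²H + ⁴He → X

Conserve mass number: 2 + 4 = A, so A = 6.
Conserve atomic number: 1 + 2 = Z, so Z = 3.
Z = 3 is lithium, so the species is ⁶Li.

Li-6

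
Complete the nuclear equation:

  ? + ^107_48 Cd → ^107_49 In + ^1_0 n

Conserve mass number: A + 107 = 107 + 1, so A = 1.
Conserve atomic number: Z + 48 = 49 + 0, so Z = 1.
A = 1 and Z = 1 is ^1_1 H — a proton.

proton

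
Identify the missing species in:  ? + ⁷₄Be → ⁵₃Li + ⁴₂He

Conserve mass number: A + 7 = 5 + 4, so A = 2.
Conserve atomic number: Z + 4 = 3 + 2, so Z = 1.
A = 2 and Z = 1 is ²₁H — a deuteron.

deuteron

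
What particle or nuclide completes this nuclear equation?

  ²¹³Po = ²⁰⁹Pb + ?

alpha particle

Conserve mass number: 213 = 209 + A, so A = 4.
Conserve atomic number: 84 = 82 + Z, so Z = 2.
A = 4 and Z = 2 is ⁴He — an alpha particle.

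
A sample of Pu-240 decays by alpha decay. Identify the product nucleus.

Alpha decay: mass number changes by -4, atomic number by -2.
A: 240 − 4 = 236; Z: 94 − 2 = 92.
Z = 92 is uranium, so the daughter is U-236.

U-236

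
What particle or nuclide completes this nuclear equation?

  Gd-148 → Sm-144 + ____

Conserve mass number: 148 = 144 + A, so A = 4.
Conserve atomic number: 64 = 62 + Z, so Z = 2.
A = 4 and Z = 2 is He-4 — an alpha particle.

alpha particle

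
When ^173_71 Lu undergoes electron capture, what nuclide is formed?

Electron capture: mass number changes by +0, atomic number by -1.
A: 173 = 173; Z: 71 − 1 = 70.
Z = 70 is ytterbium, so the daughter is ^173_70 Yb.

Yb-173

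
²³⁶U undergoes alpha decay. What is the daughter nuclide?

Alpha decay: mass number changes by -4, atomic number by -2.
A: 236 − 4 = 232; Z: 92 − 2 = 90.
Z = 90 is thorium, so the daughter is ²³²Th.

Th-232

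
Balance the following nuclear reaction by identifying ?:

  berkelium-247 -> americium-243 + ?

Conserve mass number: 247 = 243 + A, so A = 4.
Conserve atomic number: 97 = 95 + Z, so Z = 2.
A = 4 and Z = 2 is helium-4 — an alpha particle.

alpha particle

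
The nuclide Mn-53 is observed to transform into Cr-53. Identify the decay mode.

beta-plus decay or electron capture

ΔA = 53 − 53 = 0; ΔZ = 24 − 25 = -1.
A is unchanged and Z drops by 1 — a proton has become a neutron (β⁺ emission or electron capture).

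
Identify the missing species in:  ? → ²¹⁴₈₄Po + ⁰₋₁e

Bi-214

Conserve mass number: A = 214 + 0, so A = 214.
Conserve atomic number: Z = 84 − 1, so Z = 83.
Z = 83 is bismuth, so the species is ²¹⁴₈₃Bi.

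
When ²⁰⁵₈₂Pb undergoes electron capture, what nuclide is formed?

Electron capture: mass number changes by +0, atomic number by -1.
A: 205 = 205; Z: 82 − 1 = 81.
Z = 81 is thallium, so the daughter is ²⁰⁵₈₁Tl.

Tl-205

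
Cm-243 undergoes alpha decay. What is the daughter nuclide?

Pu-239

Alpha decay: mass number changes by -4, atomic number by -2.
A: 243 − 4 = 239; Z: 96 − 2 = 94.
Z = 94 is plutonium, so the daughter is Pu-239.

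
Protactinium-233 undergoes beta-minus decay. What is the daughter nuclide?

U-233

Beta-minus decay: mass number changes by +0, atomic number by +1.
A: 233 = 233; Z: 91 + 1 = 92.
Z = 92 is uranium, so the daughter is uranium-233.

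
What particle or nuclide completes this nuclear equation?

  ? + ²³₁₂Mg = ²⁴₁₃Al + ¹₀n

deuteron

Conserve mass number: A + 23 = 24 + 1, so A = 2.
Conserve atomic number: Z + 12 = 13 + 0, so Z = 1.
A = 2 and Z = 1 is ²₁H — a deuteron.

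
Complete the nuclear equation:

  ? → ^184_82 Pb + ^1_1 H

Conserve mass number: A = 184 + 1, so A = 185.
Conserve atomic number: Z = 82 + 1, so Z = 83.
Z = 83 is bismuth, so the species is ^185_83 Bi.

Bi-185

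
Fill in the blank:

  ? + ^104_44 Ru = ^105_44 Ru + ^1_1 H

Conserve mass number: A + 104 = 105 + 1, so A = 2.
Conserve atomic number: Z + 44 = 44 + 1, so Z = 1.
A = 2 and Z = 1 is ^2_1 H — a deuteron.

deuteron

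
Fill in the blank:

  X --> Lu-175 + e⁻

Yb-175

Conserve mass number: A = 175 + 0, so A = 175.
Conserve atomic number: Z = 71 − 1, so Z = 70.
Z = 70 is ytterbium, so the species is Yb-175.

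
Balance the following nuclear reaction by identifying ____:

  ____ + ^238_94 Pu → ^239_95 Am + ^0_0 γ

proton

Conserve mass number: A + 238 = 239 + 0, so A = 1.
Conserve atomic number: Z + 94 = 95 + 0, so Z = 1.
A = 1 and Z = 1 is ^1_1 H — a proton.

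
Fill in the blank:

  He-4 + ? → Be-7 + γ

Conserve mass number: 4 + A = 7 + 0, so A = 3.
Conserve atomic number: 2 + Z = 4 + 0, so Z = 2.
Z = 2 is helium, so the species is He-3.

He-3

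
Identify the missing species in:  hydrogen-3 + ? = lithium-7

Conserve mass number: 3 + A = 7, so A = 4.
Conserve atomic number: 1 + Z = 3, so Z = 2.
A = 4 and Z = 2 is helium-4 — an alpha particle.

alpha particle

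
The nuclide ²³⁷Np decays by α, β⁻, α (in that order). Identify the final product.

Start: (A, Z) = (237, 93).
After α: (233, 91).
After β⁻: (233, 92).
After α: (229, 90).
Z = 90 is thorium.

Th-229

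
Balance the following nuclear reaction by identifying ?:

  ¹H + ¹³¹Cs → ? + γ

Ba-132

Conserve mass number: 1 + 131 = A + 0, so A = 132.
Conserve atomic number: 1 + 55 = Z + 0, so Z = 56.
Z = 56 is barium, so the species is ¹³²Ba.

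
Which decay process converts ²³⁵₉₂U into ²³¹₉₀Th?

alpha decay

ΔA = 231 − 235 = -4; ΔZ = 90 − 92 = -2.
A drops by 4 and Z drops by 2 — the signature of alpha emission.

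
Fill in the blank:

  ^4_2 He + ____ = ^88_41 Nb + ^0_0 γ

Conserve mass number: 4 + A = 88 + 0, so A = 84.
Conserve atomic number: 2 + Z = 41 + 0, so Z = 39.
Z = 39 is yttrium, so the species is ^84_39 Y.

Y-84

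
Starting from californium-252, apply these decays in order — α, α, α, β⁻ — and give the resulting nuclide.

Np-240

Start: (A, Z) = (252, 98).
After α: (248, 96).
After α: (244, 94).
After α: (240, 92).
After β⁻: (240, 93).
Z = 93 is neptunium.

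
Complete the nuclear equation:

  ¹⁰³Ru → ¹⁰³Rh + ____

Conserve mass number: 103 = 103 + A, so A = 0.
Conserve atomic number: 44 = 45 + Z, so Z = -1.
A = 0 and Z = -1 is e⁻ — a beta-minus particle.

beta-minus particle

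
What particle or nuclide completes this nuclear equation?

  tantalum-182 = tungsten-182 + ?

Conserve mass number: 182 = 182 + A, so A = 0.
Conserve atomic number: 73 = 74 + Z, so Z = -1.
A = 0 and Z = -1 is e⁻ — a beta-minus particle.

beta-minus particle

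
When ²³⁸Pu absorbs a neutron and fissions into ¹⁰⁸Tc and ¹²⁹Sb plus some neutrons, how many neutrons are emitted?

Conserve mass number: 239 = 108 + 129 + k, so k = 239 − 237 = 2.
Check atomic number: 94 = 43 + 51 + 0 = 94. ✓

2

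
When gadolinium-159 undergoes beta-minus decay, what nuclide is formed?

Beta-minus decay: mass number changes by +0, atomic number by +1.
A: 159 = 159; Z: 64 + 1 = 65.
Z = 65 is terbium, so the daughter is terbium-159.

Tb-159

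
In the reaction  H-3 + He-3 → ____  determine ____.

Conserve mass number: 3 + 3 = A, so A = 6.
Conserve atomic number: 1 + 2 = Z, so Z = 3.
Z = 3 is lithium, so the species is Li-6.

Li-6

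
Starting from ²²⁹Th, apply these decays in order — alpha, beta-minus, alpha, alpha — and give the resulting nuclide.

Start: (A, Z) = (229, 90).
After α: (225, 88).
After β⁻: (225, 89).
After α: (221, 87).
After α: (217, 85).
Z = 85 is astatine.

At-217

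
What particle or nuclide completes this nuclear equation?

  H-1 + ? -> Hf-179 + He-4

Conserve mass number: 1 + A = 179 + 4, so A = 182.
Conserve atomic number: 1 + Z = 72 + 2, so Z = 73.
Z = 73 is tantalum, so the species is Ta-182.

Ta-182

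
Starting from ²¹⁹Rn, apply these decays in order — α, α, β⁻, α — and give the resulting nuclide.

Tl-207

Start: (A, Z) = (219, 86).
After α: (215, 84).
After α: (211, 82).
After β⁻: (211, 83).
After α: (207, 81).
Z = 81 is thallium.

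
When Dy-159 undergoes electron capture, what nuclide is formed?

Tb-159

Electron capture: mass number changes by +0, atomic number by -1.
A: 159 = 159; Z: 66 − 1 = 65.
Z = 65 is terbium, so the daughter is Tb-159.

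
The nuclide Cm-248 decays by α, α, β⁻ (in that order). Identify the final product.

Start: (A, Z) = (248, 96).
After α: (244, 94).
After α: (240, 92).
After β⁻: (240, 93).
Z = 93 is neptunium.

Np-240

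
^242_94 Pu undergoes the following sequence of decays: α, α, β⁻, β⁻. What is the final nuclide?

Start: (A, Z) = (242, 94).
After α: (238, 92).
After α: (234, 90).
After β⁻: (234, 91).
After β⁻: (234, 92).
Z = 92 is uranium.

U-234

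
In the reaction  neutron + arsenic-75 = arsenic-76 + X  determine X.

gamma ray

Conserve mass number: 1 + 75 = 76 + A, so A = 0.
Conserve atomic number: 0 + 33 = 33 + Z, so Z = 0.
A = 0 and Z = 0 is γ — a gamma ray.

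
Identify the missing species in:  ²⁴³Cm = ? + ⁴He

Pu-239

Conserve mass number: 243 = A + 4, so A = 239.
Conserve atomic number: 96 = Z + 2, so Z = 94.
Z = 94 is plutonium, so the species is ²³⁹Pu.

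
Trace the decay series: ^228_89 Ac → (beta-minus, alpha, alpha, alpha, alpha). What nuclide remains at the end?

Start: (A, Z) = (228, 89).
After β⁻: (228, 90).
After α: (224, 88).
After α: (220, 86).
After α: (216, 84).
After α: (212, 82).
Z = 82 is lead.

Pb-212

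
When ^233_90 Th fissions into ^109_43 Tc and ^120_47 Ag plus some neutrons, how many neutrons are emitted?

Conserve mass number: 233 = 109 + 120 + k, so k = 233 − 229 = 4.
Check atomic number: 90 = 43 + 47 + 0 = 90. ✓

4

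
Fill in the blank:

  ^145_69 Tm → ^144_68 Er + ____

proton

Conserve mass number: 145 = 144 + A, so A = 1.
Conserve atomic number: 69 = 68 + Z, so Z = 1.
A = 1 and Z = 1 is ^1_1 H — a proton.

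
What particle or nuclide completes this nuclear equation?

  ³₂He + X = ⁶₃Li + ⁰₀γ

triton

Conserve mass number: 3 + A = 6 + 0, so A = 3.
Conserve atomic number: 2 + Z = 3 + 0, so Z = 1.
A = 3 and Z = 1 is ³₁H — a triton.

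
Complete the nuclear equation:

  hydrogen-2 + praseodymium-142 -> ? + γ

Conserve mass number: 2 + 142 = A + 0, so A = 144.
Conserve atomic number: 1 + 59 = Z + 0, so Z = 60.
Z = 60 is neodymium, so the species is neodymium-144.

Nd-144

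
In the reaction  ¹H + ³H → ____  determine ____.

He-4

Conserve mass number: 1 + 3 = A, so A = 4.
Conserve atomic number: 1 + 1 = Z, so Z = 2.
A = 4 and Z = 2 is ⁴He — an alpha particle.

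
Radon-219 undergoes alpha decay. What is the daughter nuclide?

Po-215

Alpha decay: mass number changes by -4, atomic number by -2.
A: 219 − 4 = 215; Z: 86 − 2 = 84.
Z = 84 is polonium, so the daughter is polonium-215.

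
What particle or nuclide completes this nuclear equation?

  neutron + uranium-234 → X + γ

U-235

Conserve mass number: 1 + 234 = A + 0, so A = 235.
Conserve atomic number: 0 + 92 = Z + 0, so Z = 92.
Z = 92 is uranium, so the species is uranium-235.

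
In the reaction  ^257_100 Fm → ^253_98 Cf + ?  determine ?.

Conserve mass number: 257 = 253 + A, so A = 4.
Conserve atomic number: 100 = 98 + Z, so Z = 2.
A = 4 and Z = 2 is ^4_2 He — an alpha particle.

alpha particle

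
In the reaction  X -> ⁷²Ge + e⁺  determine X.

Conserve mass number: A = 72 + 0, so A = 72.
Conserve atomic number: Z = 32 + 1, so Z = 33.
Z = 33 is arsenic, so the species is ⁷²As.

As-72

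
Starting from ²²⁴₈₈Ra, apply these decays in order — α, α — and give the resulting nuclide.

Po-216

Start: (A, Z) = (224, 88).
After α: (220, 86).
After α: (216, 84).
Z = 84 is polonium.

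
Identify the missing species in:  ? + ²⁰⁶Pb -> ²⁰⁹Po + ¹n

Conserve mass number: A + 206 = 209 + 1, so A = 4.
Conserve atomic number: Z + 82 = 84 + 0, so Z = 2.
A = 4 and Z = 2 is ⁴He — an alpha particle.

alpha particle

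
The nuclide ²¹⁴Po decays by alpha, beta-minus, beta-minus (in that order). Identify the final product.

Po-210

Start: (A, Z) = (214, 84).
After α: (210, 82).
After β⁻: (210, 83).
After β⁻: (210, 84).
Z = 84 is polonium.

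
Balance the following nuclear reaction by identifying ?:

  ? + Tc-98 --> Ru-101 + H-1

Conserve mass number: A + 98 = 101 + 1, so A = 4.
Conserve atomic number: Z + 43 = 44 + 1, so Z = 2.
A = 4 and Z = 2 is He-4 — an alpha particle.

alpha particle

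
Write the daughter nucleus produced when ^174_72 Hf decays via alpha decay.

Alpha decay: mass number changes by -4, atomic number by -2.
A: 174 − 4 = 170; Z: 72 − 2 = 70.
Z = 70 is ytterbium, so the daughter is ^170_70 Yb.

Yb-170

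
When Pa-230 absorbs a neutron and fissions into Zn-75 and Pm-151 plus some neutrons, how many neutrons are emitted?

5

Conserve mass number: 231 = 75 + 151 + k, so k = 231 − 226 = 5.
Check atomic number: 91 = 30 + 61 + 0 = 91. ✓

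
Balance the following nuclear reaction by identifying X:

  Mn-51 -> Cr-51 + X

positron

Conserve mass number: 51 = 51 + A, so A = 0.
Conserve atomic number: 25 = 24 + Z, so Z = 1.
A = 0 and Z = 1 is e⁺ — a positron.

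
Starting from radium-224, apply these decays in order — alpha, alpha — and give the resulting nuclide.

Start: (A, Z) = (224, 88).
After α: (220, 86).
After α: (216, 84).
Z = 84 is polonium.

Po-216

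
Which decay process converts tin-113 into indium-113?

beta-plus decay or electron capture

ΔA = 113 − 113 = 0; ΔZ = 49 − 50 = -1.
A is unchanged and Z drops by 1 — a proton has become a neutron (β⁺ emission or electron capture).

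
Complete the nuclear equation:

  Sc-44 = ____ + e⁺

Ca-44

Conserve mass number: 44 = A + 0, so A = 44.
Conserve atomic number: 21 = Z + 1, so Z = 20.
Z = 20 is calcium, so the species is Ca-44.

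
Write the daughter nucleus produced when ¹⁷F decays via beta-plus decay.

Beta-plus decay: mass number changes by +0, atomic number by -1.
A: 17 = 17; Z: 9 − 1 = 8.
Z = 8 is oxygen, so the daughter is ¹⁷O.

O-17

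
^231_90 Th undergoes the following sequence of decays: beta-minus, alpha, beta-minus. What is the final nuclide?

Start: (A, Z) = (231, 90).
After β⁻: (231, 91).
After α: (227, 89).
After β⁻: (227, 90).
Z = 90 is thorium.

Th-227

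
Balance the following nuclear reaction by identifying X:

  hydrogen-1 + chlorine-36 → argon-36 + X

neutron

Conserve mass number: 1 + 36 = 36 + A, so A = 1.
Conserve atomic number: 1 + 17 = 18 + Z, so Z = 0.
A = 1 and Z = 0 is neutron — a neutron.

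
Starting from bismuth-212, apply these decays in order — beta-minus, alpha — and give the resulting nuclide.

Pb-208

Start: (A, Z) = (212, 83).
After β⁻: (212, 84).
After α: (208, 82).
Z = 82 is lead.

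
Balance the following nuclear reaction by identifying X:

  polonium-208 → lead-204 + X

alpha particle

Conserve mass number: 208 = 204 + A, so A = 4.
Conserve atomic number: 84 = 82 + Z, so Z = 2.
A = 4 and Z = 2 is helium-4 — an alpha particle.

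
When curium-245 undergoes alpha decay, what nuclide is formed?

Alpha decay: mass number changes by -4, atomic number by -2.
A: 245 − 4 = 241; Z: 96 − 2 = 94.
Z = 94 is plutonium, so the daughter is plutonium-241.

Pu-241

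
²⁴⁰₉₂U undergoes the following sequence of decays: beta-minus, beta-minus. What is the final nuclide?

Pu-240

Start: (A, Z) = (240, 92).
After β⁻: (240, 93).
After β⁻: (240, 94).
Z = 94 is plutonium.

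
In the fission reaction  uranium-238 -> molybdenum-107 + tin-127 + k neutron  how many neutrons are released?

Conserve mass number: 238 = 107 + 127 + k, so k = 238 − 234 = 4.
Check atomic number: 92 = 42 + 50 + 0 = 92. ✓

4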